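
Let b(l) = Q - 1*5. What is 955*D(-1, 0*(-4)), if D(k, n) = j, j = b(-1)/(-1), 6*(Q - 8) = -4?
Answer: -6685/3 ≈ -2228.3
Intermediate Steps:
Q = 22/3 (Q = 8 + (⅙)*(-4) = 8 - ⅔ = 22/3 ≈ 7.3333)
b(l) = 7/3 (b(l) = 22/3 - 1*5 = 22/3 - 5 = 7/3)
j = -7/3 (j = (7/3)/(-1) = (7/3)*(-1) = -7/3 ≈ -2.3333)
D(k, n) = -7/3
955*D(-1, 0*(-4)) = 955*(-7/3) = -6685/3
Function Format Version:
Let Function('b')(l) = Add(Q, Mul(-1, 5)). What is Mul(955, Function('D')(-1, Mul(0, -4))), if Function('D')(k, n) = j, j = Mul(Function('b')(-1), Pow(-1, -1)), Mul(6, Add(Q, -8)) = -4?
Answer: Rational(-6685, 3) ≈ -2228.3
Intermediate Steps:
Q = Rational(22, 3) (Q = Add(8, Mul(Rational(1, 6), -4)) = Add(8, Rational(-2, 3)) = Rational(22, 3) ≈ 7.3333)
Function('b')(l) = Rational(7, 3) (Function('b')(l) = Add(Rational(22, 3), Mul(-1, 5)) = Add(Rational(22, 3), -5) = Rational(7, 3))
j = Rational(-7, 3) (j = Mul(Rational(7, 3), Pow(-1, -1)) = Mul(Rational(7, 3), -1) = Rational(-7, 3) ≈ -2.3333)
Function('D')(k, n) = Rational(-7, 3)
Mul(955, Function('D')(-1, Mul(0, -4))) = Mul(955, Rational(-7, 3)) = Rational(-6685, 3)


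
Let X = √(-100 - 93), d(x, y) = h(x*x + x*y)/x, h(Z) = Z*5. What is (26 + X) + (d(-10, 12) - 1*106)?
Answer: -70 + I*√193 ≈ -70.0 + 13.892*I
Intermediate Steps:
h(Z) = 5*Z
d(x, y) = (5*x² + 5*x*y)/x (d(x, y) = (5*(x*x + x*y))/x = (5*(x² + x*y))/x = (5*x² + 5*x*y)/x)
X = I*√193 (X = √(-193) = I*√193 ≈ 13.892*I)
(26 + X) + (d(-10, 12) - 1*106) = (26 + I*√193) + ((5*(-10) + 5*12) - 1*106) = (26 + I*√193) + ((-50 + 60) - 106) = (26 + I*√193) + (10 - 106) = (26 + I*√193) - 96 = -70 + I*√193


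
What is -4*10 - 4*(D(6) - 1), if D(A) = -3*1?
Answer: -24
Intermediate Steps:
D(A) = -3
-4*10 - 4*(D(6) - 1) = -4*10 - 4*(-3 - 1) = -40 - 4*(-4) = -40 + 16 = -24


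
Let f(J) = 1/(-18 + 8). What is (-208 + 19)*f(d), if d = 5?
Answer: 189/10 ≈ 18.900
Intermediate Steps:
f(J) = -1/10 (f(J) = 1/(-10) = -1/10)
(-208 + 19)*f(d) = (-208 + 19)*(-1/10) = -189*(-1/10) = 189/10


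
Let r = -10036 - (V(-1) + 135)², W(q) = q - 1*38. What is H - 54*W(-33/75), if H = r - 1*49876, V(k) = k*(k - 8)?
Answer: -1964306/25 ≈ -78572.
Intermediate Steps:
W(q) = -38 + q (W(q) = q - 38 = -38 + q)
V(k) = k*(-8 + k)
r = -30772 (r = -10036 - (-(-8 - 1) + 135)² = -10036 - (-1*(-9) + 135)² = -10036 - (9 + 135)² = -10036 - 1*144² = -10036 - 1*20736 = -10036 - 20736 = -30772)
H = -80648 (H = -30772 - 1*49876 = -30772 - 49876 = -80648)
H - 54*W(-33/75) = -80648 - 54*(-38 - 33/75) = -80648 - 54*(-38 - 33*1/75) = -80648 - 54*(-38 - 11/25) = -80648 - 54*(-961)/25 = -80648 - 1*(-51894/25) = -80648 + 51894/25 = -1964306/25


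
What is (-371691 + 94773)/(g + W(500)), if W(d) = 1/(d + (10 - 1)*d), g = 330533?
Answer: -1384590000/1652665001 ≈ -0.83779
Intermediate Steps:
W(d) = 1/(10*d) (W(d) = 1/(d + 9*d) = 1/(10*d))
(-371691 + 94773)/(g + W(500)) = (-371691 + 94773)/(330533 + (⅒)/500) = -276918/(330533 + (⅒)*(1/500)) = -276918/(330533 + 1/5000) = -276918/1652665001/5000 = -276918*5000/1652665001 = -1384590000/1652665001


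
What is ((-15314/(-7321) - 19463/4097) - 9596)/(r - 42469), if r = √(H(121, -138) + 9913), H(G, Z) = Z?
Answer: 12226973139162173/54097611036931482 + 1439517429085*√391/54097611036931482 ≈ 0.22654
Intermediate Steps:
r = 5*√391 (r = √(-138 + 9913) = √9775 = 5*√391 ≈ 98.869)
((-15314/(-7321) - 19463/4097) - 9596)/(r - 42469) = ((-15314/(-7321) - 19463/4097) - 9596)/(5*√391 - 42469) = ((-15314*(-1/7321) - 19463*1/4097) - 9596)/(-42469 + 5*√391) = ((15314/7321 - 19463/4097) - 9596)/(-42469 + 5*√391) = (-79747165/29994137 - 9596)/(-42469 + 5*√391) = -287903485817/(29994137*(-42469 + 5*√391))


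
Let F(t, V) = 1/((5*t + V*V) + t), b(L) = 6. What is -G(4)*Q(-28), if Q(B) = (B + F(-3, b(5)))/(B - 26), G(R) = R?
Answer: -503/243 ≈ -2.0700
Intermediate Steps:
F(t, V) = 1/(V² + 6*t) (F(t, V) = 1/((5*t + V²) + t) = 1/((V² + 5*t) + t) = 1/(V² + 6*t))
Q(B) = (1/18 + B)/(-26 + B) (Q(B) = (B + 1/(6² + 6*(-3)))/(B - 26) = (B + 1/(36 - 18))/(-26 + B) = (B + 1/18)/(-26 + B) = (1/18 + B)/(-26 + B))
-G(4)*Q(-28) = -4*(1/18 - 28)/(-26 - 28) = -4*-503/18/(-54) = -4*(-1/54*(-503/18)) = -4*503/972 = -1*503/243 = -503/243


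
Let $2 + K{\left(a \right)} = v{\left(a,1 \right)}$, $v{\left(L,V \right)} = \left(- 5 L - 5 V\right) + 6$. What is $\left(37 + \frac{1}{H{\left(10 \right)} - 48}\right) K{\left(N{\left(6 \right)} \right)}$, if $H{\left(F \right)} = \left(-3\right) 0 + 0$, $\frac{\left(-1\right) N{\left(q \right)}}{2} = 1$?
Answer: $\frac{5325}{16} \approx 332.81$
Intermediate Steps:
$N{\left(q \right)} = -2$ ($N{\left(q \right)} = \left(-2\right) 1 = -2$)
$H{\left(F \right)} = 0$ ($H{\left(F \right)} = 0 + 0 = 0$)
$v{\left(L,V \right)} = 6 - 5 L - 5 V$
$K{\left(a \right)} = -1 - 5 a$ ($K{\left(a \right)} = -2 - \left(-1 + 5 a\right) = -1 - 5 a$)
$\left(37 + \frac{1}{H{\left(10 \right)} - 48}\right) K{\left(N{\left(6 \right)} \right)} = \left(37 + \frac{1}{0 - 48}\right) \left(-1 - -10\right) = \left(37 + \frac{1}{-48}\right) \left(-1 + 10\right) = \left(37 - \frac{1}{48}\right) 9 = \frac{1775}{48} \cdot 9 = \frac{5325}{16}$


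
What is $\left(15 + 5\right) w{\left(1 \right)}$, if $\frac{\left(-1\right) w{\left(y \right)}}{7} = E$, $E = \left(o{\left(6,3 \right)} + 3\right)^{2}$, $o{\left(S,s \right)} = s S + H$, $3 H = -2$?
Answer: $- \frac{520940}{9} \approx -57882.0$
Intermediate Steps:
$H = - \frac{2}{3}$ ($H = \frac{1}{3} \left(-2\right) = - \frac{2}{3} \approx -0.66667$)
$o{\left(S,s \right)} = - \frac{2}{3} + S s$ ($o{\left(S,s \right)} = s S - \frac{2}{3} = S s - \frac{2}{3} = - \frac{2}{3} + S s$)
$E = \frac{3721}{9}$ ($E = \left(\left(- \frac{2}{3} + 6 \cdot 3\right) + 3\right)^{2} = \left(\left(- \frac{2}{3} + 18\right) + 3\right)^{2} = \left(\frac{52}{3} + 3\right)^{2} = \left(\frac{61}{3}\right)^{2} = \frac{3721}{9} \approx 413.44$)
$w{\left(y \right)} = - \frac{26047}{9}$ ($w{\left(y \right)} = \left(-7\right) \frac{3721}{9} = - \frac{26047}{9}$)
$\left(15 + 5\right) w{\left(1 \right)} = \left(15 + 5\right) \left(- \frac{26047}{9}\right) = 20 \left(- \frac{26047}{9}\right) = - \frac{520940}{9}$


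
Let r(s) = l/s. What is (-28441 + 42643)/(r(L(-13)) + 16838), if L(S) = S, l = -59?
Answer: 184626/218953 ≈ 0.84322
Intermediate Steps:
r(s) = -59/s
(-28441 + 42643)/(r(L(-13)) + 16838) = (-28441 + 42643)/(-59/(-13) + 16838) = 14202/(-59*(-1/13) + 16838) = 14202/(59/13 + 16838) = 14202/(218953/13) = 14202*(13/218953) = 184626/218953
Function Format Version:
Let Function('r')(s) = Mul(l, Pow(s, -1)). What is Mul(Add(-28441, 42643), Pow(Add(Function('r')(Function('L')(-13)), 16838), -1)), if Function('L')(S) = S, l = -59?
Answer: Rational(184626, 218953) ≈ 0.84322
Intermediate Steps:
Function('r')(s) = Mul(-59, Pow(s, -1))
Mul(Add(-28441, 42643), Pow(Add(Function('r')(Function('L')(-13)), 16838), -1)) = Mul(Add(-28441, 42643), Pow(Add(Mul(-59, Pow(-13, -1)), 16838), -1)) = Mul(14202, Pow(Add(Mul(-59, Rational(-1, 13)), 16838), -1)) = Mul(14202, Pow(Add(Rational(59, 13), 16838), -1)) = Mul(14202, Pow(Rational(218953, 13), -1)) = Mul(14202, Rational(13, 218953)) = Rational(184626, 218953)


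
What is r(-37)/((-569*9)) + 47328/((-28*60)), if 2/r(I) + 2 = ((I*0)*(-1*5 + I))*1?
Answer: -5049271/179235 ≈ -28.171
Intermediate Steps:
r(I) = -1 (r(I) = 2/(-2 + ((I*0)*(-1*5 + I))*1) = 2/(-2 + (0*(-5 + I))*1) = 2/(-2 + 0*1) = 2/(-2 + 0) = 2/(-2) = 2*(-1/2) = -1)
r(-37)/((-569*9)) + 47328/((-28*60)) = -1/((-569*9)) + 47328/((-28*60)) = -1/(-5121) + 47328/(-1680) = -1*(-1/5121) + 47328*(-1/1680) = 1/5121 - 986/35 = -5049271/179235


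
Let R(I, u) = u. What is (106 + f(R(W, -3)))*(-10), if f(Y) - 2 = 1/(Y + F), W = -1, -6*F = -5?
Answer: -13980/13 ≈ -1075.4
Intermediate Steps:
F = 5/6 (F = -1/6*(-5) = 5/6 ≈ 0.83333)
f(Y) = 2 + 1/(5/6 + Y) (f(Y) = 2 + 1/(Y + 5/6) = 2 + 1/(5/6 + Y))
(106 + f(R(W, -3)))*(-10) = (106 + 4*(4 + 3*(-3))/(5 + 6*(-3)))*(-10) = (106 + 4*(4 - 9)/(5 - 18))*(-10) = (106 + 4*(-5)/(-13))*(-10) = (106 + 4*(-1/13)*(-5))*(-10) = (106 + 20/13)*(-10) = (1398/13)*(-10) = -13980/13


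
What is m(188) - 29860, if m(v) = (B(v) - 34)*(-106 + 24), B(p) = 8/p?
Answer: -1272548/47 ≈ -27076.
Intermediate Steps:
m(v) = 2788 - 656/v (m(v) = (8/v - 34)*(-106 + 24) = (-34 + 8/v)*(-82) = 2788 - 656/v)
m(188) - 29860 = (2788 - 656/188) - 29860 = (2788 - 656*1/188) - 29860 = (2788 - 164/47) - 29860 = 130872/47 - 29860 = -1272548/47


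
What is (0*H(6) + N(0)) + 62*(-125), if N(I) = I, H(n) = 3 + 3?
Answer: -7750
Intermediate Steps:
H(n) = 6
(0*H(6) + N(0)) + 62*(-125) = (0*6 + 0) + 62*(-125) = (0 + 0) - 7750 = 0 - 7750 = -7750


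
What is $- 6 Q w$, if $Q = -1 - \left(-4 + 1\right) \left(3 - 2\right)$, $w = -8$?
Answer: $96$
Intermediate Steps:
$Q = 2$ ($Q = -1 - \left(-3\right) 1 = -1 - -3 = -1 + 3 = 2$)
$- 6 Q w = \left(-6\right) 2 \left(-8\right) = \left(-12\right) \left(-8\right) = 96$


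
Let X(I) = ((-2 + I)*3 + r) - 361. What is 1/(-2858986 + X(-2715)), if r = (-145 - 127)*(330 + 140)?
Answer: -1/2995338 ≈ -3.3385e-7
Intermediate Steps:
r = -127840 (r = -272*470 = -127840)
X(I) = -128207 + 3*I (X(I) = ((-2 + I)*3 - 127840) - 361 = ((-6 + 3*I) - 127840) - 361 = (-127846 + 3*I) - 361 = -128207 + 3*I)
1/(-2858986 + X(-2715)) = 1/(-2858986 + (-128207 + 3*(-2715))) = 1/(-2858986 + (-128207 - 8145)) = 1/(-2858986 - 136352) = 1/(-2995338) = -1/2995338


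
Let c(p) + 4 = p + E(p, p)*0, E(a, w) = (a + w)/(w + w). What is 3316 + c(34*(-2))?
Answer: 3244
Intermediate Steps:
E(a, w) = (a + w)/(2*w) (E(a, w) = (a + w)/((2*w)) = (a + w)*(1/(2*w)) = (a + w)/(2*w))
c(p) = -4 + p (c(p) = -4 + (p + ((p + p)/(2*p))*0) = -4 + (p + ((2*p)/(2*p))*0) = -4 + (p + 1*0) = -4 + (p + 0) = -4 + p)
3316 + c(34*(-2)) = 3316 + (-4 + 34*(-2)) = 3316 + (-4 - 68) = 3316 - 72 = 3244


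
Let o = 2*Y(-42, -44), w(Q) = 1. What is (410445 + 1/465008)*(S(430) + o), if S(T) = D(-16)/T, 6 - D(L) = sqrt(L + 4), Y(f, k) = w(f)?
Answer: 82642470306913/99976720 - 190860208561*I*sqrt(3)/99976720 ≈ 8.2662e+5 - 3306.6*I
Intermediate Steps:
Y(f, k) = 1
D(L) = 6 - sqrt(4 + L) (D(L) = 6 - sqrt(L + 4) = 6 - sqrt(4 + L))
o = 2 (o = 2*1 = 2)
S(T) = (6 - 2*I*sqrt(3))/T (S(T) = (6 - sqrt(4 - 16))/T = (6 - sqrt(-12))/T = (6 - 2*I*sqrt(3))/T)
(410445 + 1/465008)*(S(430) + o) = (410445 + 1/465008)*(2*(3 - I*sqrt(3))/430 + 2) = (410445 + 1/465008)*(2*(1/430)*(3 - I*sqrt(3)) + 2) = 190860208561*((3/215 - I*sqrt(3)/215) + 2)/465008 = 190860208561*(433/215 - I*sqrt(3)/215)/465008 = 82642470306913/99976720 - 190860208561*I*sqrt(3)/99976720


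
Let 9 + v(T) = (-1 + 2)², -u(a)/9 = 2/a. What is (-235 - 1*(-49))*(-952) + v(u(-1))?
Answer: 177064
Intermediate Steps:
u(a) = -18/a
v(T) = -8 (v(T) = -9 + (-1 + 2)² = -9 + 1² = -9 + 1 = -8)
(-235 - 1*(-49))*(-952) + v(u(-1)) = (-235 - 1*(-49))*(-952) - 8 = (-235 + 49)*(-952) - 8 = -186*(-952) - 8 = 177072 - 8 = 177064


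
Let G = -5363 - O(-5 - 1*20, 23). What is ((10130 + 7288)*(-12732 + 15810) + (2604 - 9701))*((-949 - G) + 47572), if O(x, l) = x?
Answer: 2785395749227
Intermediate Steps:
G = -5338 (G = -5363 - (-5 - 1*20) = -5363 - (-5 - 20) = -5363 - 1*(-25) = -5363 + 25 = -5338)
((10130 + 7288)*(-12732 + 15810) + (2604 - 9701))*((-949 - G) + 47572) = ((10130 + 7288)*(-12732 + 15810) + (2604 - 9701))*((-949 - 1*(-5338)) + 47572) = (17418*3078 - 7097)*((-949 + 5338) + 47572) = (53612604 - 7097)*(4389 + 47572) = 53605507*51961 = 2785395749227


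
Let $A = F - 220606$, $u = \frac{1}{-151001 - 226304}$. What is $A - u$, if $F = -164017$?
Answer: $- \frac{145120181014}{377305} \approx -3.8462 \cdot 10^{5}$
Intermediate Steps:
$u = - \frac{1}{377305}$ ($u = \frac{1}{-377305} = - \frac{1}{377305} \approx -2.6504 \cdot 10^{-6}$)
$A = -384623$ ($A = -164017 - 220606 = -384623$)
$A - u = -384623 - - \frac{1}{377305} = -384623 + \frac{1}{377305} = - \frac{145120181014}{377305}$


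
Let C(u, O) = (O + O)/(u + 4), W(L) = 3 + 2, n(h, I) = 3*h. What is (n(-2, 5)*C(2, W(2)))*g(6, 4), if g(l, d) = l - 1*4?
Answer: -20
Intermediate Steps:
g(l, d) = -4 + l (g(l, d) = l - 4 = -4 + l)
W(L) = 5
C(u, O) = 2*O/(4 + u) (C(u, O) = (2*O)/(4 + u) = 2*O/(4 + u))
(n(-2, 5)*C(2, W(2)))*g(6, 4) = ((3*(-2))*(2*5/(4 + 2)))*(-4 + 6) = -12*5/6*2 = -6*5/3*2 = -10*2 = -20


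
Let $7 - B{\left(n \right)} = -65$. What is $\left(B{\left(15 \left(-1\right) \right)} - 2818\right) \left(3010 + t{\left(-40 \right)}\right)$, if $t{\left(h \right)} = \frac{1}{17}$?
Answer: $- \frac{140515566}{17} \approx -8.2656 \cdot 10^{6}$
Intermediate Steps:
$B{\left(n \right)} = 72$ ($B{\left(n \right)} = 7 - -65 = 7 + 65 = 72$)
$t{\left(h \right)} = \frac{1}{17}$
$\left(B{\left(15 \left(-1\right) \right)} - 2818\right) \left(3010 + t{\left(-40 \right)}\right) = \left(72 - 2818\right) \left(3010 + \frac{1}{17}\right) = \left(-2746\right) \frac{51171}{17} = - \frac{140515566}{17}$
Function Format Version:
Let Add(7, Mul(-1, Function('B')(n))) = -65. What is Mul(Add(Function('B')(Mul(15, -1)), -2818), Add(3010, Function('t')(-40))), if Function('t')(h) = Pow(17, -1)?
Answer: Rational(-140515566, 17) ≈ -8.2656e+6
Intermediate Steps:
Function('B')(n) = 72 (Function('B')(n) = Add(7, Mul(-1, -65)) = Add(7, 65) = 72)
Function('t')(h) = Rational(1, 17)
Mul(Add(Function('B')(Mul(15, -1)), -2818), Add(3010, Function('t')(-40))) = Mul(Add(72, -2818), Add(3010, Rational(1, 17))) = Mul(-2746, Rational(51171, 17)) = Rational(-140515566, 17)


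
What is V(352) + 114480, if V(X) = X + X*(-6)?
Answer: 112720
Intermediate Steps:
V(X) = -5*X (V(X) = X - 6*X = -5*X)
V(352) + 114480 = -5*352 + 114480 = -1760 + 114480 = 112720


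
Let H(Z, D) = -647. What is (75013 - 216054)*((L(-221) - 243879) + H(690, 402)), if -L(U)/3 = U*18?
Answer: 32805008272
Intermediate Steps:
L(U) = -54*U (L(U) = -3*U*18 = -54*U)
(75013 - 216054)*((L(-221) - 243879) + H(690, 402)) = (75013 - 216054)*((-54*(-221) - 243879) - 647) = -141041*((11934 - 243879) - 647) = -141041*(-231945 - 647) = -141041*(-232592) = 32805008272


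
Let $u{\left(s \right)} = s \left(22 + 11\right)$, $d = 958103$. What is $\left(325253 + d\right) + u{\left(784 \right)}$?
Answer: $1309228$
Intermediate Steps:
$u{\left(s \right)} = 33 s$ ($u{\left(s \right)} = s 33 = 33 s$)
$\left(325253 + d\right) + u{\left(784 \right)} = \left(325253 + 958103\right) + 33 \cdot 784 = 1283356 + 25872 = 1309228$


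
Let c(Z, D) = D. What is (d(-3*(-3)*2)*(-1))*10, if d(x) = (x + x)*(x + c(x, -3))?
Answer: -5400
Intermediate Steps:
d(x) = 2*x*(-3 + x) (d(x) = (x + x)*(x - 3) = (2*x)*(-3 + x) = 2*x*(-3 + x))
(d(-3*(-3)*2)*(-1))*10 = ((2*(-3*(-3)*2)*(-3 - 3*(-3)*2))*(-1))*10 = ((2*(9*2)*(-3 + 9*2))*(-1))*10 = ((2*18*(-3 + 18))*(-1))*10 = ((2*18*15)*(-1))*10 = (540*(-1))*10 = -540*10 = -5400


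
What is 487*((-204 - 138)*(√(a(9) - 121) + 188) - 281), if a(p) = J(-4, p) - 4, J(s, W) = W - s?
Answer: -31448999 - 666216*I*√7 ≈ -3.1449e+7 - 1.7626e+6*I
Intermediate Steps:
a(p) = p (a(p) = (p - 1*(-4)) - 4 = (p + 4) - 4 = (4 + p) - 4 = p)
487*((-204 - 138)*(√(a(9) - 121) + 188) - 281) = 487*((-204 - 138)*(√(9 - 121) + 188) - 281) = 487*(-342*(√(-112) + 188) - 281) = 487*(-342*(4*I*√7 + 188) - 281) = 487*(-342*(188 + 4*I*√7) - 281) = 487*((-64296 - 1368*I*√7) - 281) = 487*(-64577 - 1368*I*√7) = -31448999 - 666216*I*√7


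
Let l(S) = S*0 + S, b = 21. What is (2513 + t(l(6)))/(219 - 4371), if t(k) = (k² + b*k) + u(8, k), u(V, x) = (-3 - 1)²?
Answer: -897/1384 ≈ -0.64812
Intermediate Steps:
u(V, x) = 16 (u(V, x) = (-4)² = 16)
l(S) = S (l(S) = 0 + S = S)
t(k) = 16 + k² + 21*k (t(k) = (k² + 21*k) + 16 = 16 + k² + 21*k)
(2513 + t(l(6)))/(219 - 4371) = (2513 + (16 + 6² + 21*6))/(219 - 4371) = (2513 + (16 + 36 + 126))/(-4152) = (2513 + 178)*(-1/4152) = 2691*(-1/4152) = -897/1384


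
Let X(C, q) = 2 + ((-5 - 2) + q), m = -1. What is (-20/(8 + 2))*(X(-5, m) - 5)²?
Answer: -242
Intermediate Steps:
X(C, q) = -5 + q (X(C, q) = 2 + (-7 + q) = -5 + q)
(-20/(8 + 2))*(X(-5, m) - 5)² = (-20/(8 + 2))*((-5 - 1) - 5)² = (-20/10)*(-6 - 5)² = -20*⅒*(-11)² = -2*121 = -242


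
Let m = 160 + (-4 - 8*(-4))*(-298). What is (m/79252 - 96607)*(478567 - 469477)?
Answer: -17398955721330/19813 ≈ -8.7816e+8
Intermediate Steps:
m = -8184 (m = 160 + (-4 + 32)*(-298) = 160 + 28*(-298) = 160 - 8344 = -8184)
(m/79252 - 96607)*(478567 - 469477) = (-8184/79252 - 96607)*(478567 - 469477) = (-8184*1/79252 - 96607)*9090 = (-2046/19813 - 96607)*9090 = -1914076537/19813*9090 = -17398955721330/19813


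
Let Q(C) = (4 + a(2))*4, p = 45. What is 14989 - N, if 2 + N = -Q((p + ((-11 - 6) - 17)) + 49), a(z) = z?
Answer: 15015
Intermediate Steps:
Q(C) = 24 (Q(C) = (4 + 2)*4 = 6*4 = 24)
N = -26 (N = -2 - 1*24 = -2 - 24 = -26)
14989 - N = 14989 - 1*(-26) = 14989 + 26 = 15015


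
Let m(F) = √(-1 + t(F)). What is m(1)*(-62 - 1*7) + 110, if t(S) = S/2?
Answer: 110 - 69*I*√2/2 ≈ 110.0 - 48.79*I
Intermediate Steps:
t(S) = S/2 (t(S) = S*(½) = S/2)
m(F) = √(-1 + F/2)
m(1)*(-62 - 1*7) + 110 = (√(-4 + 2*1)/2)*(-62 - 1*7) + 110 = (√(-4 + 2)/2)*(-62 - 7) + 110 = (√(-2)/2)*(-69) + 110 = ((I*√2)/2)*(-69) + 110 = (I*√2/2)*(-69) + 110 = -69*I*√2/2 + 110 = 110 - 69*I*√2/2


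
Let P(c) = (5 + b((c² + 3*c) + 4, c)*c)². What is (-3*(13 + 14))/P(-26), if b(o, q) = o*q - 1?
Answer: -9/18403906921 ≈ -4.8903e-10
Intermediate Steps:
b(o, q) = -1 + o*q
P(c) = (5 + c*(-1 + c*(4 + c² + 3*c)))² (P(c) = (5 + (-1 + ((c² + 3*c) + 4)*c)*c)² = (5 + (-1 + (4 + c² + 3*c)*c)*c)² = (5 + (-1 + c*(4 + c² + 3*c))*c)² = (5 + c*(-1 + c*(4 + c² + 3*c)))²)
(-3*(13 + 14))/P(-26) = (-3*(13 + 14))/((5 - 26*(-1 - 26*(4 + (-26)² + 3*(-26))))²) = (-3*27)/((5 - 26*(-1 - 26*(4 + 676 - 78)))²) = (-1*81)/((5 - 26*(-1 - 26*602))²) = -81/(5 - 26*(-1 - 15652))² = -81/(5 - 26*(-15653))² = -81/(5 + 406978)² = -81/(406983²) = -81/165635162289 = -81*1/165635162289 = -9/18403906921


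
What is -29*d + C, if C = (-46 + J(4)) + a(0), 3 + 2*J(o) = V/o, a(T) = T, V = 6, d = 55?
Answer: -6567/4 ≈ -1641.8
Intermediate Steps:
J(o) = -3/2 + 3/o (J(o) = -3/2 + (6/o)/2 = -3/2 + 3/o)
C = -187/4 (C = (-46 + (-3/2 + 3/4)) + 0 = (-46 + (-3/2 + 3*(¼))) + 0 = (-46 + (-3/2 + ¾)) + 0 = (-46 - ¾) + 0 = -187/4 + 0 = -187/4 ≈ -46.750)
-29*d + C = -29*55 - 187/4 = -1595 - 187/4 = -6567/4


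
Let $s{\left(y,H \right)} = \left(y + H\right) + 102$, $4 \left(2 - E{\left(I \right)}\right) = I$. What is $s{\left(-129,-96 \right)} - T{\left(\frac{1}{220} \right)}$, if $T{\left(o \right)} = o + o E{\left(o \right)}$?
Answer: $- \frac{23815439}{193600} \approx -123.01$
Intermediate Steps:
$E{\left(I \right)} = 2 - \frac{I}{4}$
$s{\left(y,H \right)} = 102 + H + y$ ($s{\left(y,H \right)} = \left(H + y\right) + 102 = 102 + H + y$)
$T{\left(o \right)} = o + o \left(2 - \frac{o}{4}\right)$
$s{\left(-129,-96 \right)} - T{\left(\frac{1}{220} \right)} = \left(102 - 96 - 129\right) - \frac{12 - \frac{1}{220}}{4 \cdot 220} = -123 - \frac{1}{4} \cdot \frac{1}{220} \left(12 - \frac{1}{220}\right) = -123 - \frac{1}{4} \cdot \frac{1}{220} \cdot \frac{2639}{220} = -123 - \frac{2639}{193600} = - \frac{23815439}{193600}$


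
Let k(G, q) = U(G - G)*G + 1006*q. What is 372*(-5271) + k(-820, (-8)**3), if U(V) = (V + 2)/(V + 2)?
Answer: -2476704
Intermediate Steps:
U(V) = 1 (U(V) = (2 + V)/(2 + V) = 1)
k(G, q) = G + 1006*q (k(G, q) = 1*G + 1006*q = G + 1006*q)
372*(-5271) + k(-820, (-8)**3) = 372*(-5271) + (-820 + 1006*(-8)**3) = -1960812 + (-820 + 1006*(-512)) = -1960812 + (-820 - 515072) = -1960812 - 515892 = -2476704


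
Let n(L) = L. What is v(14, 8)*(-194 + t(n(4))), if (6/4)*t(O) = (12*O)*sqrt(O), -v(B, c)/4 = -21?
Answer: -10920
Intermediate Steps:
v(B, c) = 84 (v(B, c) = -4*(-21) = 84)
t(O) = 8*O**(3/2) (t(O) = 2*((12*O)*sqrt(O))/3 = 2*(12*O**(3/2))/3 = 8*O**(3/2))
v(14, 8)*(-194 + t(n(4))) = 84*(-194 + 8*4**(3/2)) = 84*(-194 + 8*8) = 84*(-194 + 64) = 84*(-130) = -10920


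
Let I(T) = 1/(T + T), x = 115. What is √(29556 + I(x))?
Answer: √1563512630/230 ≈ 171.92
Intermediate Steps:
I(T) = 1/(2*T)
√(29556 + I(x)) = √(29556 + (½)/115) = √(29556 + (½)*(1/115)) = √(29556 + 1/230) = √(6797881/230) = √1563512630/230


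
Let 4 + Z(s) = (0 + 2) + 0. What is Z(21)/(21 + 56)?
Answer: -2/77 ≈ -0.025974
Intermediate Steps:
Z(s) = -2 (Z(s) = -4 + ((0 + 2) + 0) = -4 + (2 + 0) = -4 + 2 = -2)
Z(21)/(21 + 56) = -2/(21 + 56) = -2/77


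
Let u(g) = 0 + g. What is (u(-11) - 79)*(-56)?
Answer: 5040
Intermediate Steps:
u(g) = g
(u(-11) - 79)*(-56) = (-11 - 79)*(-56) = -90*(-56) = 5040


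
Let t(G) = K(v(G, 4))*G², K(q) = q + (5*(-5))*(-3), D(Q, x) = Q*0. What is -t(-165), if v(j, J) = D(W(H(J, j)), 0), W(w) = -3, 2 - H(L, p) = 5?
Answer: -2041875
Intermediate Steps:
H(L, p) = -3 (H(L, p) = 2 - 1*5 = 2 - 5 = -3)
D(Q, x) = 0
v(j, J) = 0
K(q) = 75 + q (K(q) = q - 25*(-3) = q + 75 = 75 + q)
t(G) = 75*G² (t(G) = (75 + 0)*G² = 75*G²)
-t(-165) = -75*(-165)² = -75*27225 = -1*2041875 = -2041875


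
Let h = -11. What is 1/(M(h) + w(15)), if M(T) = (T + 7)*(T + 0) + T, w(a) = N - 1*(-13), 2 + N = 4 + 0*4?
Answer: 1/48 ≈ 0.020833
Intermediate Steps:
N = 2 (N = -2 + (4 + 0*4) = -2 + (4 + 0) = -2 + 4 = 2)
w(a) = 15 (w(a) = 2 - 1*(-13) = 2 + 13 = 15)
M(T) = T + T*(7 + T) (M(T) = (7 + T)*T + T = T*(7 + T) + T = T + T*(7 + T))
1/(M(h) + w(15)) = 1/(-11*(8 - 11) + 15) = 1/(-11*(-3) + 15) = 1/(33 + 15) = 1/48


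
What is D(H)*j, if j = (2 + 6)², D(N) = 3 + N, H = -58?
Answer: -3520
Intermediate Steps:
j = 64 (j = 8² = 64)
D(H)*j = (3 - 58)*64 = -55*64 = -3520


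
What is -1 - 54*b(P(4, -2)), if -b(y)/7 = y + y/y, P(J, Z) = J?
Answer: 1889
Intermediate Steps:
b(y) = -7 - 7*y (b(y) = -7*(y + y/y) = -7*(y + 1) = -7*(1 + y) = -7 - 7*y)
-1 - 54*b(P(4, -2)) = -1 - 54*(-7 - 7*4) = -1 - 54*(-7 - 28) = -1 - 54*(-35) = -1 + 1890 = 1889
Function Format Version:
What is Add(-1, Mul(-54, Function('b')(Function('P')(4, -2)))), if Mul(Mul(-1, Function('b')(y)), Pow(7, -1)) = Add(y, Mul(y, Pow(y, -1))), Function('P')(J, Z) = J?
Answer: 1889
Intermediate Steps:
Function('b')(y) = Add(-7, Mul(-7, y)) (Function('b')(y) = Mul(-7, Add(y, Mul(y, Pow(y, -1)))) = Mul(-7, Add(y, 1)) = Mul(-7, Add(1, y)) = Add(-7, Mul(-7, y)))
Add(-1, Mul(-54, Function('b')(Function('P')(4, -2)))) = Add(-1, Mul(-54, Add(-7, Mul(-7, 4)))) = Add(-1, Mul(-54, Add(-7, -28))) = Add(-1, Mul(-54, -35)) = Add(-1, 1890) = 1889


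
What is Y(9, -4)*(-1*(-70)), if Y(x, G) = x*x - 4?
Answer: 5390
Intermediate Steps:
Y(x, G) = -4 + x² (Y(x, G) = x² - 4 = -4 + x²)
Y(9, -4)*(-1*(-70)) = (-4 + 9²)*(-1*(-70)) = (-4 + 81)*70 = 77*70 = 5390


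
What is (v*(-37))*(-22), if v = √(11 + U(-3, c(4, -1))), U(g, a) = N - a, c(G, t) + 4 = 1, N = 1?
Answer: 814*√15 ≈ 3152.6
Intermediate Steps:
c(G, t) = -3 (c(G, t) = -4 + 1 = -3)
U(g, a) = 1 - a
v = √15 (v = √(11 + (1 - 1*(-3))) = √(11 + (1 + 3)) = √(11 + 4) = √15 ≈ 3.8730)
(v*(-37))*(-22) = (√15*(-37))*(-22) = -37*√15*(-22) = 814*√15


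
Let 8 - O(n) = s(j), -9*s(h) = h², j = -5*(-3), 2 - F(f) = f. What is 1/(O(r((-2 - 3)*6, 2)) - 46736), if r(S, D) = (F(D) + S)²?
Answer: -1/46703 ≈ -2.1412e-5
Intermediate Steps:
F(f) = 2 - f
j = 15
s(h) = -h²/9
r(S, D) = (2 + S - D)² (r(S, D) = ((2 - D) + S)² = (2 + S - D)²)
O(n) = 33 (O(n) = 8 - (-1)*15²/9 = 8 - (-1)*225/9 = 8 - 1*(-25) = 8 + 25 = 33)
1/(O(r((-2 - 3)*6, 2)) - 46736) = 1/(33 - 46736) = 1/(-46703) = -1/46703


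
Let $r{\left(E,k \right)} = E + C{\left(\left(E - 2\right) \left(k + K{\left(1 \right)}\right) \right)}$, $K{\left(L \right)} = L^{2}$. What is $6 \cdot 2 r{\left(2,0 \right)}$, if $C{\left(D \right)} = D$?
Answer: $24$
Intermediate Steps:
$r{\left(E,k \right)} = E + \left(1 + k\right) \left(-2 + E\right)$ ($r{\left(E,k \right)} = E + \left(E - 2\right) \left(k + 1^{2}\right) = E + \left(-2 + E\right) \left(k + 1\right) = E + \left(-2 + E\right) \left(1 + k\right) = E + \left(1 + k\right) \left(-2 + E\right)$)
$6 \cdot 2 r{\left(2,0 \right)} = 6 \cdot 2 \left(-2 - 0 + 2 \cdot 2 + 2 \cdot 0\right) = 12 \left(-2 + 0 + 4 + 0\right) = 12 \cdot 2 = 24$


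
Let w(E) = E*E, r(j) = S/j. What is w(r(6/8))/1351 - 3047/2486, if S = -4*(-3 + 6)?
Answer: -316371/305326 ≈ -1.0362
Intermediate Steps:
S = -12 (S = -4*3 = -12)
r(j) = -12/j
w(E) = E²
w(r(6/8))/1351 - 3047/2486 = (-12/(6/8))²/1351 - 3047/2486 = (-12/(6*(⅛)))²*(1/1351) - 3047*1/2486 = (-12/¾)²*(1/1351) - 277/226 = (-12*4/3)²*(1/1351) - 277/226 = (-16)²*(1/1351) - 277/226 = 256*(1/1351) - 277/226 = 256/1351 - 277/226 = -316371/305326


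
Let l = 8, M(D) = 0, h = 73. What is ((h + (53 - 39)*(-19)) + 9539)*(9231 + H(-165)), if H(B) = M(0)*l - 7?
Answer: 86207504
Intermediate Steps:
H(B) = -7 (H(B) = 0*8 - 7 = 0 - 7 = -7)
((h + (53 - 39)*(-19)) + 9539)*(9231 + H(-165)) = ((73 + (53 - 39)*(-19)) + 9539)*(9231 - 7) = ((73 + 14*(-19)) + 9539)*9224 = ((73 - 266) + 9539)*9224 = (-193 + 9539)*9224 = 9346*9224 = 86207504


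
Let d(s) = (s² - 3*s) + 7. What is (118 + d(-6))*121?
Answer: 21659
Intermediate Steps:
d(s) = 7 + s² - 3*s
(118 + d(-6))*121 = (118 + (7 + (-6)² - 3*(-6)))*121 = (118 + (7 + 36 + 18))*121 = (118 + 61)*121 = 179*121 = 21659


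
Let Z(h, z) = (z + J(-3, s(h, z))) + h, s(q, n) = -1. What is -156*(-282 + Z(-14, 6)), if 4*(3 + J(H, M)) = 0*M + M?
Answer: 45747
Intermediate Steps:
J(H, M) = -3 + M/4 (J(H, M) = -3 + (0*M + M)/4 = -3 + (0 + M)/4 = -3 + M/4)
Z(h, z) = -13/4 + h + z (Z(h, z) = (z + (-3 + (¼)*(-1))) + h = (z + (-3 - ¼)) + h = (z - 13/4) + h = (-13/4 + z) + h = -13/4 + h + z)
-156*(-282 + Z(-14, 6)) = -156*(-282 + (-13/4 - 14 + 6)) = -156*(-282 - 45/4) = -156*(-1173/4) = 45747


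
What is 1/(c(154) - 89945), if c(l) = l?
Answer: -1/89791 ≈ -1.1137e-5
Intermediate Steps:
1/(c(154) - 89945) = 1/(154 - 89945) = 1/(-89791) = -1/89791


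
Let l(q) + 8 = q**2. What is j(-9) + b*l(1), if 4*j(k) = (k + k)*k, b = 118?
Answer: -1571/2 ≈ -785.50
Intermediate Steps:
l(q) = -8 + q**2
j(k) = k**2/2 (j(k) = ((k + k)*k)/4 = ((2*k)*k)/4 = (2*k**2)/4 = k**2/2)
j(-9) + b*l(1) = (1/2)*(-9)**2 + 118*(-8 + 1**2) = (1/2)*81 + 118*(-8 + 1) = 81/2 + 118*(-7) = 81/2 - 826 = -1571/2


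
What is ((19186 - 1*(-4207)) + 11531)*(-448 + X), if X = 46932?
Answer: 1623407216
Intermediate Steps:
((19186 - 1*(-4207)) + 11531)*(-448 + X) = ((19186 - 1*(-4207)) + 11531)*(-448 + 46932) = ((19186 + 4207) + 11531)*46484 = (23393 + 11531)*46484 = 34924*46484 = 1623407216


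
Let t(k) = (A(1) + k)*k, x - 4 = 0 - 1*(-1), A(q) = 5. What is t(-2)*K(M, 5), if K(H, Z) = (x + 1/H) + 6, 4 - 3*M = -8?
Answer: -135/2 ≈ -67.500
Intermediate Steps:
x = 5 (x = 4 + (0 - 1*(-1)) = 4 + (0 + 1) = 4 + 1 = 5)
M = 4 (M = 4/3 - ⅓*(-8) = 4/3 + 8/3 = 4)
K(H, Z) = 11 + 1/H (K(H, Z) = (5 + 1/H) + 6 = 11 + 1/H)
t(k) = k*(5 + k) (t(k) = (5 + k)*k = k*(5 + k))
t(-2)*K(M, 5) = (-2*(5 - 2))*(11 + 1/4) = (-2*3)*(11 + ¼) = -6*45/4 = -135/2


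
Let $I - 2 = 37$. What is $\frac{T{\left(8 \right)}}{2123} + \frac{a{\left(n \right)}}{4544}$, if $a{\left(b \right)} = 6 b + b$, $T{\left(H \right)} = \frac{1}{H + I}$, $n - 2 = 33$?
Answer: $\frac{24450889}{453404864} \approx 0.053927$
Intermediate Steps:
$I = 39$ ($I = 2 + 37 = 39$)
$n = 35$ ($n = 2 + 33 = 35$)
$T{\left(H \right)} = \frac{1}{39 + H}$ ($T{\left(H \right)} = \frac{1}{H + 39} = \frac{1}{39 + H}$)
$a{\left(b \right)} = 7 b$
$\frac{T{\left(8 \right)}}{2123} + \frac{a{\left(n \right)}}{4544} = \frac{1}{\left(39 + 8\right) 2123} + \frac{7 \cdot 35}{4544} = \frac{1}{47} \cdot \frac{1}{2123} + 245 \cdot \frac{1}{4544} = \frac{1}{47} \cdot \frac{1}{2123} + \frac{245}{4544} = \frac{1}{99781} + \frac{245}{4544} = \frac{24450889}{453404864}$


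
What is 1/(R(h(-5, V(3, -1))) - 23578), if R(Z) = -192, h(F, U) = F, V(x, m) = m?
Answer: -1/23770 ≈ -4.2070e-5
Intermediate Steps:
1/(R(h(-5, V(3, -1))) - 23578) = 1/(-192 - 23578) = 1/(-23770) = -1/23770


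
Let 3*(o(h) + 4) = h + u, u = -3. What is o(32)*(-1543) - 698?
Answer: -28325/3 ≈ -9441.7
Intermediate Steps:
o(h) = -5 + h/3 (o(h) = -4 + (h - 3)/3 = -4 + (-3 + h)/3 = -4 + (-1 + h/3) = -5 + h/3)
o(32)*(-1543) - 698 = (-5 + (1/3)*32)*(-1543) - 698 = (-5 + 32/3)*(-1543) - 698 = (17/3)*(-1543) - 698 = -26231/3 - 698 = -28325/3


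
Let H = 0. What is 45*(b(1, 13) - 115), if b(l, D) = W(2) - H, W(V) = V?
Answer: -5085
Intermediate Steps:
b(l, D) = 2 (b(l, D) = 2 - 1*0 = 2 + 0 = 2)
45*(b(1, 13) - 115) = 45*(2 - 115) = 45*(-113) = -5085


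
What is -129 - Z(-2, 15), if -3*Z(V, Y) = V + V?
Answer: -391/3 ≈ -130.33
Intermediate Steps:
Z(V, Y) = -2*V/3 (Z(V, Y) = -(V + V)/3 = -2*V/3)
-129 - Z(-2, 15) = -129 - (-2)*(-2)/3 = -129 - 1*4/3 = -129 - 4/3 = -391/3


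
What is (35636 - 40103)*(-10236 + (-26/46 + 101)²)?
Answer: 351749448/529 ≈ 6.6493e+5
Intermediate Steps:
(35636 - 40103)*(-10236 + (-26/46 + 101)²) = -4467*(-10236 + (-26*1/46 + 101)²) = -4467*(-10236 + (-13/23 + 101)²) = -4467*(-10236 + (2310/23)²) = -4467*(-10236 + 5336100/529) = -4467*(-78744/529) = 351749448/529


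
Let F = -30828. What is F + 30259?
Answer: -569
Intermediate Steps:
F + 30259 = -30828 + 30259 = -569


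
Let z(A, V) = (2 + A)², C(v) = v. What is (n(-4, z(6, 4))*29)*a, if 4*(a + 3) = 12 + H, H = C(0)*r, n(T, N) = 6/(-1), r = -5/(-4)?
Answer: 0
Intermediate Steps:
r = 5/4 (r = -5*(-¼) = 5/4 ≈ 1.2500)
n(T, N) = -6 (n(T, N) = 6*(-1) = -6)
H = 0 (H = 0*(5/4) = 0)
a = 0 (a = -3 + (12 + 0)/4 = -3 + (¼)*12 = -3 + 3 = 0)
(n(-4, z(6, 4))*29)*a = -6*29*0 = -174*0 = 0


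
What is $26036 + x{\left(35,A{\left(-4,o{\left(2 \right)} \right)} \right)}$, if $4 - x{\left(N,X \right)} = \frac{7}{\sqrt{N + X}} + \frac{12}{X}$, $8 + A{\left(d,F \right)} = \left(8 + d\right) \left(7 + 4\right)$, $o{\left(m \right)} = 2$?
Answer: $\frac{78119}{3} - \frac{7 \sqrt{71}}{71} \approx 26039.0$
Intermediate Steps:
$A{\left(d,F \right)} = 80 + 11 d$ ($A{\left(d,F \right)} = -8 + \left(8 + d\right) \left(7 + 4\right) = -8 + \left(8 + d\right) 11 = -8 + \left(88 + 11 d\right) = 80 + 11 d$)
$x{\left(N,X \right)} = 4 - \frac{12}{X} - \frac{7}{\sqrt{N + X}}$ ($x{\left(N,X \right)} = 4 - \left(\frac{7}{\sqrt{N + X}} + \frac{12}{X}\right) = 4 - \frac{12}{X} - \frac{7}{\sqrt{N + X}}$)
$26036 + x{\left(35,A{\left(-4,o{\left(2 \right)} \right)} \right)} = 26036 - \left(-4 + \frac{7}{\sqrt{35 + \left(80 + 11 \left(-4\right)\right)}} + \frac{12}{80 + 11 \left(-4\right)}\right) = 26036 - \left(-4 + \frac{7}{\sqrt{35 + \left(80 - 44\right)}} + \frac{12}{80 - 44}\right) = 26036 - \left(-4 + \frac{1}{3} + \frac{7}{\sqrt{35 + 36}}\right) = 26036 - \left(- \frac{11}{3} + \frac{7 \sqrt{71}}{71}\right) = 26036 + \left(\frac{11}{3} - \frac{7 \sqrt{71}}{71}\right) = \frac{78119}{3} - \frac{7 \sqrt{71}}{71}$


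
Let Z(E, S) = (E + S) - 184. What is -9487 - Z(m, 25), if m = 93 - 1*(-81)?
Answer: -9502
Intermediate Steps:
m = 174 (m = 93 + 81 = 174)
Z(E, S) = -184 + E + S
-9487 - Z(m, 25) = -9487 - (-184 + 174 + 25) = -9487 - 1*15 = -9487 - 15 = -9502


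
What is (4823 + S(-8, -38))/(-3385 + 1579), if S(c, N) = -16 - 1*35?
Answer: -2386/903 ≈ -2.6423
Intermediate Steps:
S(c, N) = -51 (S(c, N) = -16 - 35 = -51)
(4823 + S(-8, -38))/(-3385 + 1579) = (4823 - 51)/(-3385 + 1579) = 4772/(-1806) = 4772*(-1/1806) = -2386/903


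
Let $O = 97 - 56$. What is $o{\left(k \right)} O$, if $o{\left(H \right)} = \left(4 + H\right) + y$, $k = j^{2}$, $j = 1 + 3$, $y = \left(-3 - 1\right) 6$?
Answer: $-164$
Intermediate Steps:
$y = -24$ ($y = \left(-4\right) 6 = -24$)
$j = 4$
$k = 16$ ($k = 4^{2} = 16$)
$o{\left(H \right)} = -20 + H$ ($o{\left(H \right)} = \left(4 + H\right) - 24 = -20 + H$)
$O = 41$ ($O = 97 - 56 = 41$)
$o{\left(k \right)} O = \left(-20 + 16\right) 41 = \left(-4\right) 41 = -164$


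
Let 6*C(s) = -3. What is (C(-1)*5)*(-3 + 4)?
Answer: -5/2 ≈ -2.5000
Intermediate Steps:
C(s) = -½ (C(s) = (⅙)*(-3) = -½)
(C(-1)*5)*(-3 + 4) = (-½*5)*(-3 + 4) = -5/2*1 = -5/2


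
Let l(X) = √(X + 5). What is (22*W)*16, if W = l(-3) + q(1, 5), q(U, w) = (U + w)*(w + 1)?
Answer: 12672 + 352*√2 ≈ 13170.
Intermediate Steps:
q(U, w) = (1 + w)*(U + w) (q(U, w) = (U + w)*(1 + w) = (1 + w)*(U + w))
l(X) = √(5 + X)
W = 36 + √2 (W = √(5 - 3) + (1 + 5 + 5² + 1*5) = √2 + (1 + 5 + 25 + 5) = √2 + 36 = 36 + √2 ≈ 37.414)
(22*W)*16 = (22*(36 + √2))*16 = (792 + 22*√2)*16 = 12672 + 352*√2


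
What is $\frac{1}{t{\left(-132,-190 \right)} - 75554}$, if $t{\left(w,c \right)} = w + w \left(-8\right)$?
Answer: $- \frac{1}{74630} \approx -1.3399 \cdot 10^{-5}$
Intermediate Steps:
$t{\left(w,c \right)} = - 7 w$ ($t{\left(w,c \right)} = w - 8 w = - 7 w$)
$\frac{1}{t{\left(-132,-190 \right)} - 75554} = \frac{1}{\left(-7\right) \left(-132\right) - 75554} = \frac{1}{924 - 75554} = \frac{1}{-74630} = - \frac{1}{74630}$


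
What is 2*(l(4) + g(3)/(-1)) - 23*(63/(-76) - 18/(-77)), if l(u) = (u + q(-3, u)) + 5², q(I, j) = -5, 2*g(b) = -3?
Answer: 378561/5852 ≈ 64.689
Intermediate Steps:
g(b) = -3/2 (g(b) = (½)*(-3) = -3/2)
l(u) = 20 + u (l(u) = (u - 5) + 5² = (-5 + u) + 25 = 20 + u)
2*(l(4) + g(3)/(-1)) - 23*(63/(-76) - 18/(-77)) = 2*((20 + 4) - 3/2/(-1)) - 23*(63/(-76) - 18/(-77)) = 2*(24 - 3/2*(-1)) - 23*(63*(-1/76) - 18*(-1/77)) = 2*(24 + 3/2) - 23*(-63/76 + 18/77) = 2*(51/2) - 23*(-3483/5852) = 51 + 80109/5852 = 378561/5852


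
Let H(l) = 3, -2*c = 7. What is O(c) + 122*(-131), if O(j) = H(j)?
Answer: -15979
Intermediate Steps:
c = -7/2 (c = -½*7 = -7/2 ≈ -3.5000)
O(j) = 3
O(c) + 122*(-131) = 3 + 122*(-131) = 3 - 15982 = -15979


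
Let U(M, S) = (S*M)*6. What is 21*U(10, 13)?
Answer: 16380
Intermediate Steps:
U(M, S) = 6*M*S (U(M, S) = (M*S)*6 = 6*M*S)
21*U(10, 13) = 21*(6*10*13) = 21*780 = 16380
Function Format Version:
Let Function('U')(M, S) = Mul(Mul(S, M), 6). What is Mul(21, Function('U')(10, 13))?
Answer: 16380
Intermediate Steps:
Function('U')(M, S) = Mul(6, M, S) (Function('U')(M, S) = Mul(Mul(M, S), 6) = Mul(6, M, S))
Mul(21, Function('U')(10, 13)) = Mul(21, Mul(6, 10, 13)) = Mul(21, 780) = 16380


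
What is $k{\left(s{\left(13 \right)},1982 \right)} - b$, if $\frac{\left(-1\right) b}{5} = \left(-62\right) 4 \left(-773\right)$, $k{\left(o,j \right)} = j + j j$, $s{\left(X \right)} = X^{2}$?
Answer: $4888826$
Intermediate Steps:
$k{\left(o,j \right)} = j + j^{2}$
$b = -958520$ ($b = - 5 \left(-62\right) 4 \left(-773\right) = - 5 \left(\left(-248\right) \left(-773\right)\right) = \left(-5\right) 191704 = -958520$)
$k{\left(s{\left(13 \right)},1982 \right)} - b = 1982 \left(1 + 1982\right) - -958520 = 1982 \cdot 1983 + 958520 = 3930306 + 958520 = 4888826$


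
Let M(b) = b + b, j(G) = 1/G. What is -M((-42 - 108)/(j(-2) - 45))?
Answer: -600/91 ≈ -6.5934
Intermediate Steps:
M(b) = 2*b
-M((-42 - 108)/(j(-2) - 45)) = -2*(-42 - 108)/(1/(-2) - 45) = -2*(-150/(-1/2 - 45)) = -2*(-150/(-91/2)) = -2*(-150*(-2/91)) = -2*300/91 = -1*600/91 = -600/91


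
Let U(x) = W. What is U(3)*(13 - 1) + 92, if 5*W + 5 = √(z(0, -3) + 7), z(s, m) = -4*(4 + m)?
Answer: 80 + 12*√3/5 ≈ 84.157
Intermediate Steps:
z(s, m) = -16 - 4*m
W = -1 + √3/5 (W = -1 + √((-16 - 4*(-3)) + 7)/5 = -1 + √((-16 + 12) + 7)/5 = -1 + √(-4 + 7)/5 = -1 + √3/5 ≈ -0.65359)
U(x) = -1 + √3/5
U(3)*(13 - 1) + 92 = (-1 + √3/5)*(13 - 1) + 92 = (-1 + √3/5)*12 + 92 = (-12 + 12*√3/5) + 92 = 80 + 12*√3/5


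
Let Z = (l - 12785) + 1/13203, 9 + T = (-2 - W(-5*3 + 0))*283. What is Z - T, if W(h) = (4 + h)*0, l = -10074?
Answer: -294215651/13203 ≈ -22284.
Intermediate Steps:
W(h) = 0
T = -575 (T = -9 + (-2 - 1*0)*283 = -9 + (-2 + 0)*283 = -9 - 2*283 = -9 - 566 = -575)
Z = -301807376/13203 (Z = (-10074 - 12785) + 1/13203 = -22859 + 1/13203 = -301807376/13203 ≈ -22859.)
Z - T = -301807376/13203 - 1*(-575) = -301807376/13203 + 575 = -294215651/13203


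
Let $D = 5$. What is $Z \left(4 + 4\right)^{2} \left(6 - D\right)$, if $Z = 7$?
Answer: $448$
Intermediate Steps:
$Z \left(4 + 4\right)^{2} \left(6 - D\right) = 7 \left(4 + 4\right)^{2} \left(6 - 5\right) = 7 \cdot 8^{2} \left(6 - 5\right) = 7 \cdot 64 \cdot 1 = 448 \cdot 1 = 448$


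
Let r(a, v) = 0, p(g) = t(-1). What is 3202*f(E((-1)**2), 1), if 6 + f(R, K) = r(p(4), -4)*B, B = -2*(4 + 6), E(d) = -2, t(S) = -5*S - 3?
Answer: -19212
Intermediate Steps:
t(S) = -3 - 5*S
p(g) = 2 (p(g) = -3 - 5*(-1) = -3 + 5 = 2)
B = -20 (B = -2*10 = -20)
f(R, K) = -6 (f(R, K) = -6 + 0*(-20) = -6 + 0 = -6)
3202*f(E((-1)**2), 1) = 3202*(-6) = -19212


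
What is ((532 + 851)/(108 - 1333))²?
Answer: 1912689/1500625 ≈ 1.2746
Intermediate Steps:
((532 + 851)/(108 - 1333))² = (1383/(-1225))² = (1383*(-1/1225))² = (-1383/1225)² = 1912689/1500625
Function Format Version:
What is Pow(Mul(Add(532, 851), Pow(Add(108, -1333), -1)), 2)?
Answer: Rational(1912689, 1500625) ≈ 1.2746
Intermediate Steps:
Pow(Mul(Add(532, 851), Pow(Add(108, -1333), -1)), 2) = Pow(Mul(1383, Pow(-1225, -1)), 2) = Pow(Mul(1383, Rational(-1, 1225)), 2) = Pow(Rational(-1383, 1225), 2) = Rational(1912689, 1500625)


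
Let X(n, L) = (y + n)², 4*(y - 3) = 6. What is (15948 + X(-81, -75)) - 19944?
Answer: 7425/4 ≈ 1856.3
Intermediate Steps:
y = 9/2 (y = 3 + (¼)*6 = 3 + 3/2 = 9/2 ≈ 4.5000)
X(n, L) = (9/2 + n)²
(15948 + X(-81, -75)) - 19944 = (15948 + (9 + 2*(-81))²/4) - 19944 = (15948 + (9 - 162)²/4) - 19944 = (15948 + (¼)*(-153)²) - 19944 = (15948 + (¼)*23409) - 19944 = (15948 + 23409/4) - 19944 = 87201/4 - 19944 = 7425/4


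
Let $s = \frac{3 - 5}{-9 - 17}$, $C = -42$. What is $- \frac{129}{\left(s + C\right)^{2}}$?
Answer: $- \frac{21801}{297025} \approx -0.073398$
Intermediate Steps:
$s = \frac{1}{13}$ ($s = - \frac{2}{-26} = \left(-2\right) \left(- \frac{1}{26}\right) = \frac{1}{13} \approx 0.076923$)
$- \frac{129}{\left(s + C\right)^{2}} = - \frac{129}{\left(\frac{1}{13} - 42\right)^{2}} = - \frac{129}{\left(- \frac{545}{13}\right)^{2}} = - \frac{129}{\frac{297025}{169}} = \left(-129\right) \frac{169}{297025} = - \frac{21801}{297025}$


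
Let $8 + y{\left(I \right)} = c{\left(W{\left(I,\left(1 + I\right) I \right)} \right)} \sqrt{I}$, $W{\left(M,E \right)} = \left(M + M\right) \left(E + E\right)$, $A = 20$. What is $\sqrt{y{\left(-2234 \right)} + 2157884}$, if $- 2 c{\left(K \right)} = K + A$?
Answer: $\sqrt{2157876 + 22288716286 i \sqrt{2234}} \approx 7.2577 \cdot 10^{5} + 7.2577 \cdot 10^{5} i$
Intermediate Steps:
$W{\left(M,E \right)} = 4 E M$ ($W{\left(M,E \right)} = 2 M 2 E = 4 E M$)
$c{\left(K \right)} = -10 - \frac{K}{2}$ ($c{\left(K \right)} = - \frac{K + 20}{2} = - \frac{20 + K}{2} = -10 - \frac{K}{2}$)
$y{\left(I \right)} = -8 + \sqrt{I} \left(-10 - 2 I^{2} \left(1 + I\right)\right)$ ($y{\left(I \right)} = -8 + \left(-10 - \frac{4 \left(1 + I\right) I I}{2}\right) \sqrt{I} = -8 + \left(-10 - \frac{4 I \left(1 + I\right) I}{2}\right) \sqrt{I} = -8 + \left(-10 - \frac{4 I^{2} \left(1 + I\right)}{2}\right) \sqrt{I} = -8 + \left(-10 - 2 I^{2} \left(1 + I\right)\right) \sqrt{I} = -8 + \sqrt{I} \left(-10 - 2 I^{2} \left(1 + I\right)\right)$)
$\sqrt{y{\left(-2234 \right)} + 2157884} = \sqrt{\left(-8 + 2 \sqrt{-2234} \left(-5 - \left(-2234\right)^{2} \left(1 - 2234\right)\right)\right) + 2157884} = \sqrt{\left(-8 + 2 i \sqrt{2234} \left(-5 - 4990756 \left(-2233\right)\right)\right) + 2157884} = \sqrt{\left(-8 + 2 i \sqrt{2234} \left(-5 + 11144358148\right)\right) + 2157884} = \sqrt{\left(-8 + 2 i \sqrt{2234} \cdot 11144358143\right) + 2157884} = \sqrt{\left(-8 + 22288716286 i \sqrt{2234}\right) + 2157884} = \sqrt{2157876 + 22288716286 i \sqrt{2234}}$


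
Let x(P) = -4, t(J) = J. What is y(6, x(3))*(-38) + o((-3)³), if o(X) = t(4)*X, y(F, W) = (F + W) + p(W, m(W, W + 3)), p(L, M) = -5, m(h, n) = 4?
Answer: 6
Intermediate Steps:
y(F, W) = -5 + F + W (y(F, W) = (F + W) - 5 = -5 + F + W)
o(X) = 4*X
y(6, x(3))*(-38) + o((-3)³) = (-5 + 6 - 4)*(-38) + 4*(-3)³ = -3*(-38) + 4*(-27) = 114 - 108 = 6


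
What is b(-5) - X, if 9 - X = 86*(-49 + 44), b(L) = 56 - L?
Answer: -378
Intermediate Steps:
X = 439 (X = 9 - 86*(-49 + 44) = 9 - 86*(-5) = 9 - 1*(-430) = 9 + 430 = 439)
b(-5) - X = (56 - 1*(-5)) - 1*439 = (56 + 5) - 439 = 61 - 439 = -378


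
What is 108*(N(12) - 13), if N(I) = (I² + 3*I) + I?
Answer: 19332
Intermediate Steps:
N(I) = I² + 4*I
108*(N(12) - 13) = 108*(12*(4 + 12) - 13) = 108*(12*16 - 13) = 108*(192 - 13) = 108*179 = 19332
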